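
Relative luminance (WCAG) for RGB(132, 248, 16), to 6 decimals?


Linearize each channel (sRGB transfer function): c = v/255; c_lin = c/12.92 if c ≤ 0.04045, else ((c+0.055)/1.055)^2.4
  R: 132/255 ≈ 0.517647 > 0.04045 → ((0.517647+0.055)/1.055)^2.4 ≈ 0.230740
  G: 248/255 ≈ 0.972549 > 0.04045 → ((0.972549+0.055)/1.055)^2.4 ≈ 0.938686
  B: 16/255 ≈ 0.062745 > 0.04045 → ((0.062745+0.055)/1.055)^2.4 ≈ 0.005182
R_lin = 0.230740, G_lin = 0.938686, B_lin = 0.005182
L = 0.2126×R + 0.7152×G + 0.0722×B
L = 0.2126×0.230740 + 0.7152×0.938686 + 0.0722×0.005182
L ≈ 0.720777


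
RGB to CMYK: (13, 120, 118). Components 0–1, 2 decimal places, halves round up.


R'=13/255≈0.0510, G'=120/255≈0.4706, B'=118/255≈0.4627
K = 1 - max(R',G',B') = 1 - 120/255 = 135/255 = 0.52941… → 0.53
(1-R'-K)/(1-K) simplifies to (max-R)/max with max = 120:
C = (120-13)/120 = 107/120 = 0.89166… → 0.89
M = (120-120)/120 = 0/120 = 0 → 0.00
Y = (120-118)/120 = 2/120 = 0.01666… → 0.02
= CMYK(0.89, 0.00, 0.02, 0.53)


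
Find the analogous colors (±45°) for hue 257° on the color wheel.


Base hue: 257°
Left analog: (257 - 45) mod 360 = 212°
Right analog: (257 + 45) mod 360 = 302°
Analogous hues = 212° and 302°


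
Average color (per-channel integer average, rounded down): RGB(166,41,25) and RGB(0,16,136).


Midpoint: each channel = ⌊(C₁+C₂)/2⌋
R: ⌊(166+0)/2⌋ = 83
G: ⌊(41+16)/2⌋ = 28
B: ⌊(25+136)/2⌋ = 80
= RGB(83, 28, 80)


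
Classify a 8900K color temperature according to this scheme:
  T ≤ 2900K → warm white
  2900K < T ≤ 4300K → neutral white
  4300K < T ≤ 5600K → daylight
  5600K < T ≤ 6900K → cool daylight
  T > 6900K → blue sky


Temperature: 8900K
8900K > 6900K → blue sky
Classification: blue sky


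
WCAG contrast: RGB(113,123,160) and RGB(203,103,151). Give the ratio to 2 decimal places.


Linearize each sRGB channel c=v/255: c/12.92 if c ≤ 0.04045 else ((c+0.055)/1.055)^2.4
L = 0.2126×R_lin + 0.7152×G_lin + 0.0722×B_lin
Color 1 (113,123,160):
  R=113: 113/255≈0.4431 > 0.04045 → ((0.4431+0.055)/1.055)^2.4 ≈ 0.16513
  G=123: 123/255≈0.4824 > 0.04045 → ((0.4824+0.055)/1.055)^2.4 ≈ 0.19807
  B=160: 160/255≈0.6275 > 0.04045 → ((0.6275+0.055)/1.055)^2.4 ≈ 0.35153
  L1 = 0.2126×0.16513 + 0.7152×0.19807 + 0.0722×0.35153 ≈ 0.20215
Color 2 (203,103,151):
  R=203: 203/255≈0.7961 > 0.04045 → ((0.7961+0.055)/1.055)^2.4 ≈ 0.59720
  G=103: 103/255≈0.4039 > 0.04045 → ((0.4039+0.055)/1.055)^2.4 ≈ 0.13563
  B=151: 151/255≈0.5922 > 0.04045 → ((0.5922+0.055)/1.055)^2.4 ≈ 0.30947
  L2 = 0.2126×0.59720 + 0.7152×0.13563 + 0.0722×0.30947 ≈ 0.24631
Lighter = 0.24631, Darker = 0.20215
Ratio = (L_lighter + 0.05) / (L_darker + 0.05)
Ratio = (0.24631 + 0.05) / (0.20215 + 0.05) = 0.29631 / 0.25215 ≈ 1.1752
Ratio ≈ 1.18:1


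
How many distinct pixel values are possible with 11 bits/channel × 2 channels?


Total bits = 11 bits/channel × 2 channels = 22 bits
Distinct pixel values = 2^22
= 4,194,304 pixel values


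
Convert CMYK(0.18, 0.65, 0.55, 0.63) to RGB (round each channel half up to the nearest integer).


R = 255 × (1-C) × (1-K) = 255 × 0.82 × 0.37 = 77.367 → 77
G = 255 × (1-M) × (1-K) = 255 × 0.35 × 0.37 = 33.0225 → 33
B = 255 × (1-Y) × (1-K) = 255 × 0.45 × 0.37 = 42.4575 → 42
= RGB(77, 33, 42)


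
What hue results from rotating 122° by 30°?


New hue = (H + rotation) mod 360
New hue = (122 + 30) mod 360
= 152 mod 360
= 152°


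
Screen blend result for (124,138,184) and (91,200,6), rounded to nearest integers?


Screen: C = 255 - (255-A)×(255-B)/255, rounded to nearest integer
R: 255 - (255-124)×(255-91)/255 = 255 - 21484/255 ≈ 255 - 84.251 = 170.749 → 171
G: 255 - (255-138)×(255-200)/255 = 255 - 6435/255 ≈ 255 - 25.235 = 229.765 → 230
B: 255 - (255-184)×(255-6)/255 = 255 - 17679/255 ≈ 255 - 69.329 = 185.671 → 186
= RGB(171, 230, 186)


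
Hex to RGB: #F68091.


F6 → 246 (R)
80 → 128 (G)
91 → 145 (B)
= RGB(246, 128, 145)


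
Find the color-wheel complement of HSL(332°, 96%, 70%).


Complement = opposite side of color wheel = hue + 180°
H' = (332 + 180) mod 360 = 152°
S and L unchanged.
= HSL(152°, 96%, 70%)


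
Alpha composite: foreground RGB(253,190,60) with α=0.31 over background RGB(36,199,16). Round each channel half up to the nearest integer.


C = α×F + (1-α)×B, with 1-α = 0.69
R: 0.31×253 + 0.69×36 = 78.43 + 24.84 = 103.27 → 103
G: 0.31×190 + 0.69×199 = 58.90 + 137.31 = 196.21 → 196
B: 0.31×60 + 0.69×16 = 18.60 + 11.04 = 29.64 → 30
= RGB(103, 196, 30)


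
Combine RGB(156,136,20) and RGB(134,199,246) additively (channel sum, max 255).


Additive: each channel = min(255, C₁+C₂)
R: 156+134 = 290 → 255
G: 136+199 = 335 → 255
B: 20+246 = 266 → 255
= RGB(255, 255, 255)


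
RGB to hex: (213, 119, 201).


R = 213 → D5 (hex)
G = 119 → 77 (hex)
B = 201 → C9 (hex)
Hex = #D577C9


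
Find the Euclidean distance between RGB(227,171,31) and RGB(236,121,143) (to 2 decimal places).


d = √[(R₁-R₂)² + (G₁-G₂)² + (B₁-B₂)²]
d = √[(227-236)² + (171-121)² + (31-143)²]
d = √[81 + 2500 + 12544]
d = √15125
d ≈ 122.98


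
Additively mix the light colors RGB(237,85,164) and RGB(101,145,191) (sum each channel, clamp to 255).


Additive: each channel = min(255, C₁+C₂)
R: 237+101 = 338 → 255
G: 85+145 = 230 → 230
B: 164+191 = 355 → 255
= RGB(255, 230, 255)


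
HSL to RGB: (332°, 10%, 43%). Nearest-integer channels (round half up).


H=332°, S=0.10, L=0.43
C = (1-|2L-1|)×S = (1-|-0.14|)×0.10 = 0.086
H' = H/60 = 332/60 ≈ 5.5333; X = C×(1-|H' mod 2 - 1|) ≈ 0.0401
m = L - C/2 = 0.43 - 0.043 = 0.387
Sector ⌊H'⌋ = 5 → (R',G',B') = (0.086, 0.0, ≈0.0401)
RGB = ((R'+m)×255, (G'+m)×255, (B'+m)×255) = (120.615, 98.685, 108.919)
Round half up → RGB(121, 99, 109)


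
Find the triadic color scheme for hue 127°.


Triadic: equally spaced at 120° intervals
H1 = 127°
H2 = (127 + 120) mod 360 = 247°
H3 = (127 + 240) mod 360 = 7°
Triadic = 127°, 247°, 7°


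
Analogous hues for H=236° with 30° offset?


Base hue: 236°
Left analog: (236 - 30) mod 360 = 206°
Right analog: (236 + 30) mod 360 = 266°
Analogous hues = 206° and 266°


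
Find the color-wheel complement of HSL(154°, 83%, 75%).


Complement = opposite side of color wheel = hue + 180°
H' = (154 + 180) mod 360 = 334°
S and L unchanged.
= HSL(334°, 83%, 75%)


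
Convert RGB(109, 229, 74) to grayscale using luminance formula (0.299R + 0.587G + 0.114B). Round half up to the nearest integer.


Gray = 0.299×R + 0.587×G + 0.114×B
Gray = 0.299×109 + 0.587×229 + 0.114×74
Gray = 32.591 + 134.423 + 8.436
Gray = 175.450 → round half up → 175
Gray = 175


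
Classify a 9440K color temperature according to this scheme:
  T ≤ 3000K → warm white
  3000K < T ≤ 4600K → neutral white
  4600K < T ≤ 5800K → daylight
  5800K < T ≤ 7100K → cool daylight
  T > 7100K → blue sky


Temperature: 9440K
9440K > 7100K → blue sky
Classification: blue sky


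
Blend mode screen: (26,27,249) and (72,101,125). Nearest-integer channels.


Screen: C = 255 - (255-A)×(255-B)/255, rounded to nearest integer
R: 255 - (255-26)×(255-72)/255 = 255 - 41907/255 ≈ 255 - 164.341 = 90.659 → 91
G: 255 - (255-27)×(255-101)/255 = 255 - 35112/255 ≈ 255 - 137.694 = 117.306 → 117
B: 255 - (255-249)×(255-125)/255 = 255 - 780/255 ≈ 255 - 3.059 = 251.941 → 252
= RGB(91, 117, 252)


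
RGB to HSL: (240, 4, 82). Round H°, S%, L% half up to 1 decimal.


Normalize: R'=240/255≈0.9412, G'=4/255≈0.0157, B'=82/255≈0.3216
Max=240/255, Min=4/255, Δ=Max-Min=236/255
L = (Max+Min)/2 = (240+4)/510 = 244/510 = 0.47843… → L = 47.8%
L ≤ 0.5 → S = Δ/(Max+Min) = 236/(240+4) = 236/244 = 0.96721… → S = 96.7%
(the 1/255 factors cancel in S and H, so raw channel differences can be used)
Max is R' → H = 60 × (((G-B)/Δ) mod 6) = 60 × (((4-82)/236) mod 6)
  (-78)/236 = -0.3305…; negative, so add 6 → 5.6694…
  H = 60 × 5.6694… = 340.169…° → H = 340.2°
= HSL(340.2°, 96.7%, 47.8%)


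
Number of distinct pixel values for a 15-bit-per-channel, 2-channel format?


Total bits = 15 bits/channel × 2 channels = 30 bits
Distinct pixel values = 2^30
= 1,073,741,824 pixel values


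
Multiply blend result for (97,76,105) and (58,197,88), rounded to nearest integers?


Multiply: C = A×B/255, rounded to nearest integer
R: 97×58/255 = 5626/255 ≈ 22.063 → 22
G: 76×197/255 = 14972/255 ≈ 58.714 → 59
B: 105×88/255 = 9240/255 ≈ 36.235 → 36
= RGB(22, 59, 36)


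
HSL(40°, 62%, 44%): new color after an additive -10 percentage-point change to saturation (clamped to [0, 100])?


Original S = 62%
Adjustment = -10 percentage points
New S = 62 + (-10) = 52
Clamp to [0, 100] → 52
= HSL(40°, 52%, 44%)


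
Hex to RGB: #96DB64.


96 → 150 (R)
DB → 219 (G)
64 → 100 (B)
= RGB(150, 219, 100)


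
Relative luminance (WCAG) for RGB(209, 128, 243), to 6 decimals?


Linearize each channel (sRGB transfer function): c = v/255; c_lin = c/12.92 if c ≤ 0.04045, else ((c+0.055)/1.055)^2.4
  R: 209/255 ≈ 0.819608 > 0.04045 → ((0.819608+0.055)/1.055)^2.4 ≈ 0.637597
  G: 128/255 ≈ 0.501961 > 0.04045 → ((0.501961+0.055)/1.055)^2.4 ≈ 0.215861
  B: 243/255 ≈ 0.952941 > 0.04045 → ((0.952941+0.055)/1.055)^2.4 ≈ 0.896269
R_lin = 0.637597, G_lin = 0.215861, B_lin = 0.896269
L = 0.2126×R + 0.7152×G + 0.0722×B
L = 0.2126×0.637597 + 0.7152×0.215861 + 0.0722×0.896269
L ≈ 0.354647


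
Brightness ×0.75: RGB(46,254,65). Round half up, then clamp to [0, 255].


Multiply each channel by 0.75, round half up, clamp to [0, 255]
R: 46×0.75 = 34.5 → round → 35
G: 254×0.75 = 190.5 → round → 191
B: 65×0.75 = 48.75 → round → 49
= RGB(35, 191, 49)


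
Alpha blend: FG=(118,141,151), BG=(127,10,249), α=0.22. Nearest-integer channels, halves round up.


C = α×F + (1-α)×B, with 1-α = 0.78
R: 0.22×118 + 0.78×127 = 25.96 + 99.06 = 125.02 → 125
G: 0.22×141 + 0.78×10 = 31.02 + 7.80 = 38.82 → 39
B: 0.22×151 + 0.78×249 = 33.22 + 194.22 = 227.44 → 227
= RGB(125, 39, 227)


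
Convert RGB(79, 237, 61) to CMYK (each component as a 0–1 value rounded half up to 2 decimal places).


R'=79/255≈0.3098, G'=237/255≈0.9294, B'=61/255≈0.2392
K = 1 - max(R',G',B') = 1 - 237/255 = 18/255 = 0.07058… → 0.07
(1-R'-K)/(1-K) simplifies to (max-R)/max with max = 237:
C = (237-79)/237 = 158/237 = 0.66666… → 0.67
M = (237-237)/237 = 0/237 = 0 → 0.00
Y = (237-61)/237 = 176/237 = 0.74261… → 0.74
= CMYK(0.67, 0.00, 0.74, 0.07)


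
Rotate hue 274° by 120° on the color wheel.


New hue = (H + rotation) mod 360
New hue = (274 + 120) mod 360
= 394 mod 360
= 34°


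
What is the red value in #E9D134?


Color: #E9D134
R = E9 = 233
G = D1 = 209
B = 34 = 52
Red = 233


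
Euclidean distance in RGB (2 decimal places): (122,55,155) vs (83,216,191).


d = √[(R₁-R₂)² + (G₁-G₂)² + (B₁-B₂)²]
d = √[(122-83)² + (55-216)² + (155-191)²]
d = √[1521 + 25921 + 1296]
d = √28738
d ≈ 169.52


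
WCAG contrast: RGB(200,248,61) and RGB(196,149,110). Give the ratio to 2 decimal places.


Linearize each sRGB channel c=v/255: c/12.92 if c ≤ 0.04045 else ((c+0.055)/1.055)^2.4
L = 0.2126×R_lin + 0.7152×G_lin + 0.0722×B_lin
Color 1 (200,248,61):
  R=200: 200/255≈0.7843 > 0.04045 → ((0.7843+0.055)/1.055)^2.4 ≈ 0.57758
  G=248: 248/255≈0.9725 > 0.04045 → ((0.9725+0.055)/1.055)^2.4 ≈ 0.93869
  B=61: 61/255≈0.2392 > 0.04045 → ((0.2392+0.055)/1.055)^2.4 ≈ 0.04667
  L1 = 0.2126×0.57758 + 0.7152×0.93869 + 0.0722×0.04667 ≈ 0.79751
Color 2 (196,149,110):
  R=196: 196/255≈0.7686 > 0.04045 → ((0.7686+0.055)/1.055)^2.4 ≈ 0.55201
  G=149: 149/255≈0.5843 > 0.04045 → ((0.5843+0.055)/1.055)^2.4 ≈ 0.30054
  B=110: 110/255≈0.4314 > 0.04045 → ((0.4314+0.055)/1.055)^2.4 ≈ 0.15593
  L2 = 0.2126×0.55201 + 0.7152×0.30054 + 0.0722×0.15593 ≈ 0.34356
Lighter = 0.79751, Darker = 0.34356
Ratio = (L_lighter + 0.05) / (L_darker + 0.05)
Ratio = (0.79751 + 0.05) / (0.34356 + 0.05) = 0.84751 / 0.39356 ≈ 2.1534
Ratio ≈ 2.15:1


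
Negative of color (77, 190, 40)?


Invert: (255-R, 255-G, 255-B)
R: 255-77 = 178
G: 255-190 = 65
B: 255-40 = 215
= RGB(178, 65, 215)


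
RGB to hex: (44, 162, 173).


R = 44 → 2C (hex)
G = 162 → A2 (hex)
B = 173 → AD (hex)
Hex = #2CA2AD


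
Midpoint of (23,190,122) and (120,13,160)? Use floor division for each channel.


Midpoint: each channel = ⌊(C₁+C₂)/2⌋
R: ⌊(23+120)/2⌋ = 71
G: ⌊(190+13)/2⌋ = 101
B: ⌊(122+160)/2⌋ = 141
= RGB(71, 101, 141)


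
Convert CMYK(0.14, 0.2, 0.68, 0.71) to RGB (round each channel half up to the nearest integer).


R = 255 × (1-C) × (1-K) = 255 × 0.86 × 0.29 = 63.597 → 64
G = 255 × (1-M) × (1-K) = 255 × 0.80 × 0.29 = 59.16 → 59
B = 255 × (1-Y) × (1-K) = 255 × 0.32 × 0.29 = 23.664 → 24
= RGB(64, 59, 24)


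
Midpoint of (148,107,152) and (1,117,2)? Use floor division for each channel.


Midpoint: each channel = ⌊(C₁+C₂)/2⌋
R: ⌊(148+1)/2⌋ = 74
G: ⌊(107+117)/2⌋ = 112
B: ⌊(152+2)/2⌋ = 77
= RGB(74, 112, 77)


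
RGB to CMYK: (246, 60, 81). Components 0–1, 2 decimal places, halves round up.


R'=246/255≈0.9647, G'=60/255≈0.2353, B'=81/255≈0.3176
K = 1 - max(R',G',B') = 1 - 246/255 = 9/255 = 0.03529… → 0.04
(1-R'-K)/(1-K) simplifies to (max-R)/max with max = 246:
C = (246-246)/246 = 0/246 = 0 → 0.00
M = (246-60)/246 = 186/246 = 0.75609… → 0.76
Y = (246-81)/246 = 165/246 = 0.67073… → 0.67
= CMYK(0.00, 0.76, 0.67, 0.04)


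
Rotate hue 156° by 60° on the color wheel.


New hue = (H + rotation) mod 360
New hue = (156 + 60) mod 360
= 216 mod 360
= 216°


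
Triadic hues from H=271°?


Triadic: equally spaced at 120° intervals
H1 = 271°
H2 = (271 + 120) mod 360 = 31°
H3 = (271 + 240) mod 360 = 151°
Triadic = 271°, 31°, 151°


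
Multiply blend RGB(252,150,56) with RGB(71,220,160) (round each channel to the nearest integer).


Multiply: C = A×B/255, rounded to nearest integer
R: 252×71/255 = 17892/255 ≈ 70.165 → 70
G: 150×220/255 = 33000/255 ≈ 129.412 → 129
B: 56×160/255 = 8960/255 ≈ 35.137 → 35
= RGB(70, 129, 35)


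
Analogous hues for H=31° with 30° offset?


Base hue: 31°
Left analog: (31 - 30) mod 360 = 1°
Right analog: (31 + 30) mod 360 = 61°
Analogous hues = 1° and 61°


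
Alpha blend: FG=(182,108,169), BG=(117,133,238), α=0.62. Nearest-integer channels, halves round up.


C = α×F + (1-α)×B, with 1-α = 0.38
R: 0.62×182 + 0.38×117 = 112.84 + 44.46 = 157.30 → 157
G: 0.62×108 + 0.38×133 = 66.96 + 50.54 = 117.50 → 118
B: 0.62×169 + 0.38×238 = 104.78 + 90.44 = 195.22 → 195
= RGB(157, 118, 195)


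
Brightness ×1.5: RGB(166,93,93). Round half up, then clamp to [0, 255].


Multiply each channel by 1.5, round half up, clamp to [0, 255]
R: 166×1.5 = 249
G: 93×1.5 = 139.5 → round → 140
B: 93×1.5 = 139.5 → round → 140
= RGB(249, 140, 140)


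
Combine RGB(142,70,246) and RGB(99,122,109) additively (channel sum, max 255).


Additive: each channel = min(255, C₁+C₂)
R: 142+99 = 241 → 241
G: 70+122 = 192 → 192
B: 246+109 = 355 → 255
= RGB(241, 192, 255)


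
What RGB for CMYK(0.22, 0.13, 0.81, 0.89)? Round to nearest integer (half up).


R = 255 × (1-C) × (1-K) = 255 × 0.78 × 0.11 = 21.879 → 22
G = 255 × (1-M) × (1-K) = 255 × 0.87 × 0.11 = 24.4035 → 24
B = 255 × (1-Y) × (1-K) = 255 × 0.19 × 0.11 = 5.3295 → 5
= RGB(22, 24, 5)


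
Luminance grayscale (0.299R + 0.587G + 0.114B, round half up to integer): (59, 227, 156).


Gray = 0.299×R + 0.587×G + 0.114×B
Gray = 0.299×59 + 0.587×227 + 0.114×156
Gray = 17.641 + 133.249 + 17.784
Gray = 168.674 → round half up → 169
Gray = 169


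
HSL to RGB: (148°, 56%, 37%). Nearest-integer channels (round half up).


H=148°, S=0.56, L=0.37
C = (1-|2L-1|)×S = (1-|-0.26|)×0.56 = 0.4144
H' = H/60 = 148/60 ≈ 2.4667; X = C×(1-|H' mod 2 - 1|) ≈ 0.1934
m = L - C/2 = 0.37 - 0.2072 = 0.1628
Sector ⌊H'⌋ = 2 → (R',G',B') = (0.0, 0.4144, ≈0.1934)
RGB = ((R'+m)×255, (G'+m)×255, (B'+m)×255) = (41.514, 147.186, 90.8276)
Round half up → RGB(42, 147, 91)


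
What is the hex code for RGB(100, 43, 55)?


R = 100 → 64 (hex)
G = 43 → 2B (hex)
B = 55 → 37 (hex)
Hex = #642B37


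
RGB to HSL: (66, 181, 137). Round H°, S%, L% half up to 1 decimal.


Normalize: R'=66/255≈0.2588, G'=181/255≈0.7098, B'=137/255≈0.5373
Max=181/255, Min=66/255, Δ=Max-Min=115/255
L = (Max+Min)/2 = (181+66)/510 = 247/510 = 0.48431… → L = 48.4%
L ≤ 0.5 → S = Δ/(Max+Min) = 115/(181+66) = 115/247 = 0.46558… → S = 46.6%
(the 1/255 factors cancel in S and H, so raw channel differences can be used)
Max is G' → H = 60 × ((B-R)/Δ + 2) = 60 × ((137-66)/115 + 2)
  71/115 + 2 = 0.6173… + 2 = 2.6173…
  H = 60 × 2.6173… = 157.043…° → H = 157.0°
= HSL(157.0°, 46.6%, 48.4%)


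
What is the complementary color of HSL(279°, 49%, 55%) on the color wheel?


Complement = opposite side of color wheel = hue + 180°
H' = (279 + 180) mod 360 = 99°
S and L unchanged.
= HSL(99°, 49%, 55%)


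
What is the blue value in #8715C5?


Color: #8715C5
R = 87 = 135
G = 15 = 21
B = C5 = 197
Blue = 197


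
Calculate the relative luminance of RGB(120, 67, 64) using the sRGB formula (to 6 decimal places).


Linearize each channel (sRGB transfer function): c = v/255; c_lin = c/12.92 if c ≤ 0.04045, else ((c+0.055)/1.055)^2.4
  R: 120/255 ≈ 0.470588 > 0.04045 → ((0.470588+0.055)/1.055)^2.4 ≈ 0.187821
  G: 67/255 ≈ 0.262745 > 0.04045 → ((0.262745+0.055)/1.055)^2.4 ≈ 0.056128
  B: 64/255 ≈ 0.250980 > 0.04045 → ((0.250980+0.055)/1.055)^2.4 ≈ 0.051269
R_lin = 0.187821, G_lin = 0.056128, B_lin = 0.051269
L = 0.2126×R + 0.7152×G + 0.0722×B
L = 0.2126×0.187821 + 0.7152×0.056128 + 0.0722×0.051269
L ≈ 0.083775


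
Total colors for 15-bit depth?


Colors = 2^bits = 2^15
= 32,768 colors


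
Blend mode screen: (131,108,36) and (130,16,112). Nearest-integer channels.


Screen: C = 255 - (255-A)×(255-B)/255, rounded to nearest integer
R: 255 - (255-131)×(255-130)/255 = 255 - 15500/255 ≈ 255 - 60.784 = 194.216 → 194
G: 255 - (255-108)×(255-16)/255 = 255 - 35133/255 ≈ 255 - 137.776 = 117.224 → 117
B: 255 - (255-36)×(255-112)/255 = 255 - 31317/255 ≈ 255 - 122.812 = 132.188 → 132
= RGB(194, 117, 132)


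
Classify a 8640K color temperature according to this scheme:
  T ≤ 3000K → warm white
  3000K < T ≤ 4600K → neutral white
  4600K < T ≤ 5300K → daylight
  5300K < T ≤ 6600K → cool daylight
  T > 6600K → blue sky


Temperature: 8640K
8640K > 6600K → blue sky
Classification: blue sky


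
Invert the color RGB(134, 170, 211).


Invert: (255-R, 255-G, 255-B)
R: 255-134 = 121
G: 255-170 = 85
B: 255-211 = 44
= RGB(121, 85, 44)


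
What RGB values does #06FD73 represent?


06 → 6 (R)
FD → 253 (G)
73 → 115 (B)
= RGB(6, 253, 115)


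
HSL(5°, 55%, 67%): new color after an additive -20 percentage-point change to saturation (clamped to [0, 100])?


Original S = 55%
Adjustment = -20 percentage points
New S = 55 + (-20) = 35
Clamp to [0, 100] → 35
= HSL(5°, 35%, 67%)


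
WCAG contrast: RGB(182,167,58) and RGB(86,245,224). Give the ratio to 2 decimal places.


Linearize each sRGB channel c=v/255: c/12.92 if c ≤ 0.04045 else ((c+0.055)/1.055)^2.4
L = 0.2126×R_lin + 0.7152×G_lin + 0.0722×B_lin
Color 1 (182,167,58):
  R=182: 182/255≈0.7137 > 0.04045 → ((0.7137+0.055)/1.055)^2.4 ≈ 0.46778
  G=167: 167/255≈0.6549 > 0.04045 → ((0.6549+0.055)/1.055)^2.4 ≈ 0.38643
  B=58: 58/255≈0.2275 > 0.04045 → ((0.2275+0.055)/1.055)^2.4 ≈ 0.04231
  L1 = 0.2126×0.46778 + 0.7152×0.38643 + 0.0722×0.04231 ≈ 0.37888
Color 2 (86,245,224):
  R=86: 86/255≈0.3373 > 0.04045 → ((0.3373+0.055)/1.055)^2.4 ≈ 0.09306
  G=245: 245/255≈0.9608 > 0.04045 → ((0.9608+0.055)/1.055)^2.4 ≈ 0.91310
  B=224: 224/255≈0.8784 > 0.04045 → ((0.8784+0.055)/1.055)^2.4 ≈ 0.74540
  L2 = 0.2126×0.09306 + 0.7152×0.91310 + 0.0722×0.74540 ≈ 0.72665
Lighter = 0.72665, Darker = 0.37888
Ratio = (L_lighter + 0.05) / (L_darker + 0.05)
Ratio = (0.72665 + 0.05) / (0.37888 + 0.05) = 0.77665 / 0.42888 ≈ 1.8109
Ratio ≈ 1.81:1


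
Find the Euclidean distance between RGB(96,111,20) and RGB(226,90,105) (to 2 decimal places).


d = √[(R₁-R₂)² + (G₁-G₂)² + (B₁-B₂)²]
d = √[(96-226)² + (111-90)² + (20-105)²]
d = √[16900 + 441 + 7225]
d = √24566
d ≈ 156.74


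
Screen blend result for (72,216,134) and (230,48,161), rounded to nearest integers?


Screen: C = 255 - (255-A)×(255-B)/255, rounded to nearest integer
R: 255 - (255-72)×(255-230)/255 = 255 - 4575/255 ≈ 255 - 17.941 = 237.059 → 237
G: 255 - (255-216)×(255-48)/255 = 255 - 8073/255 ≈ 255 - 31.659 = 223.341 → 223
B: 255 - (255-134)×(255-161)/255 = 255 - 11374/255 ≈ 255 - 44.604 = 210.396 → 210
= RGB(237, 223, 210)


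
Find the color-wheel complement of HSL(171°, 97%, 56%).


Complement = opposite side of color wheel = hue + 180°
H' = (171 + 180) mod 360 = 351°
S and L unchanged.
= HSL(351°, 97%, 56%)


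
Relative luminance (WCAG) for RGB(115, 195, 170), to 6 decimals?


Linearize each channel (sRGB transfer function): c = v/255; c_lin = c/12.92 if c ≤ 0.04045, else ((c+0.055)/1.055)^2.4
  R: 115/255 ≈ 0.450980 > 0.04045 → ((0.450980+0.055)/1.055)^2.4 ≈ 0.171441
  G: 195/255 ≈ 0.764706 > 0.04045 → ((0.764706+0.055)/1.055)^2.4 ≈ 0.545724
  B: 170/255 ≈ 0.666667 > 0.04045 → ((0.666667+0.055)/1.055)^2.4 ≈ 0.401978
R_lin = 0.171441, G_lin = 0.545724, B_lin = 0.401978
L = 0.2126×R + 0.7152×G + 0.0722×B
L = 0.2126×0.171441 + 0.7152×0.545724 + 0.0722×0.401978
L ≈ 0.455773


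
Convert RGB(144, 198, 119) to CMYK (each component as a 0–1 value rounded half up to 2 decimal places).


R'=144/255≈0.5647, G'=198/255≈0.7765, B'=119/255≈0.4667
K = 1 - max(R',G',B') = 1 - 198/255 = 57/255 = 0.22352… → 0.22
(1-R'-K)/(1-K) simplifies to (max-R)/max with max = 198:
C = (198-144)/198 = 54/198 = 0.27272… → 0.27
M = (198-198)/198 = 0/198 = 0 → 0.00
Y = (198-119)/198 = 79/198 = 0.39898… → 0.40
= CMYK(0.27, 0.00, 0.40, 0.22)


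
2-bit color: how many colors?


Colors = 2^bits = 2^2
= 4 colors


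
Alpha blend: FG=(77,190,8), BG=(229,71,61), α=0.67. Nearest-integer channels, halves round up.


C = α×F + (1-α)×B, with 1-α = 0.33
R: 0.67×77 + 0.33×229 = 51.59 + 75.57 = 127.16 → 127
G: 0.67×190 + 0.33×71 = 127.30 + 23.43 = 150.73 → 151
B: 0.67×8 + 0.33×61 = 5.36 + 20.13 = 25.49 → 25
= RGB(127, 151, 25)


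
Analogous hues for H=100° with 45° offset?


Base hue: 100°
Left analog: (100 - 45) mod 360 = 55°
Right analog: (100 + 45) mod 360 = 145°
Analogous hues = 55° and 145°


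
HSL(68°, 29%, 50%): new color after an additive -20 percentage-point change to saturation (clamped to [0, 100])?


Original S = 29%
Adjustment = -20 percentage points
New S = 29 + (-20) = 9
Clamp to [0, 100] → 9
= HSL(68°, 9%, 50%)


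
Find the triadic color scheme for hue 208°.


Triadic: equally spaced at 120° intervals
H1 = 208°
H2 = (208 + 120) mod 360 = 328°
H3 = (208 + 240) mod 360 = 88°
Triadic = 208°, 328°, 88°


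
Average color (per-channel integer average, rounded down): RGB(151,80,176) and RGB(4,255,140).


Midpoint: each channel = ⌊(C₁+C₂)/2⌋
R: ⌊(151+4)/2⌋ = 77
G: ⌊(80+255)/2⌋ = 167
B: ⌊(176+140)/2⌋ = 158
= RGB(77, 167, 158)


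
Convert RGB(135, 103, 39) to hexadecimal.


R = 135 → 87 (hex)
G = 103 → 67 (hex)
B = 39 → 27 (hex)
Hex = #876727


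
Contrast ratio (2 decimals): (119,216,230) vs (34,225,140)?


Linearize each sRGB channel c=v/255: c/12.92 if c ≤ 0.04045 else ((c+0.055)/1.055)^2.4
L = 0.2126×R_lin + 0.7152×G_lin + 0.0722×B_lin
Color 1 (119,216,230):
  R=119: 119/255≈0.4667 > 0.04045 → ((0.4667+0.055)/1.055)^2.4 ≈ 0.18447
  G=216: 216/255≈0.8471 > 0.04045 → ((0.8471+0.055)/1.055)^2.4 ≈ 0.68669
  B=230: 230/255≈0.9020 > 0.04045 → ((0.9020+0.055)/1.055)^2.4 ≈ 0.79130
  L1 = 0.2126×0.18447 + 0.7152×0.68669 + 0.0722×0.79130 ≈ 0.58747
Color 2 (34,225,140):
  R=34: 34/255≈0.1333 > 0.04045 → ((0.1333+0.055)/1.055)^2.4 ≈ 0.01600
  G=225: 225/255≈0.8824 > 0.04045 → ((0.8824+0.055)/1.055)^2.4 ≈ 0.75294
  B=140: 140/255≈0.5490 > 0.04045 → ((0.5490+0.055)/1.055)^2.4 ≈ 0.26225
  L2 = 0.2126×0.01600 + 0.7152×0.75294 + 0.0722×0.26225 ≈ 0.56084
Lighter = 0.58747, Darker = 0.56084
Ratio = (L_lighter + 0.05) / (L_darker + 0.05)
Ratio = (0.58747 + 0.05) / (0.56084 + 0.05) = 0.63747 / 0.61084 ≈ 1.0436
Ratio ≈ 1.04:1


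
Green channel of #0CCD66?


Color: #0CCD66
R = 0C = 12
G = CD = 205
B = 66 = 102
Green = 205


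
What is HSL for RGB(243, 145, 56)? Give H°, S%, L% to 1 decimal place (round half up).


Normalize: R'=243/255≈0.9529, G'=145/255≈0.5686, B'=56/255≈0.2196
Max=243/255, Min=56/255, Δ=Max-Min=187/255
L = (Max+Min)/2 = (243+56)/510 = 299/510 = 0.58627… → L = 58.6%
L > 0.5 → S = Δ/(2-Max-Min) = 187/(510-243-56) = 187/211 = 0.88625… → S = 88.6%
(the 1/255 factors cancel in S and H, so raw channel differences can be used)
Max is R' → H = 60 × (((G-B)/Δ) mod 6) = 60 × (((145-56)/187) mod 6)
  89/187 = 0.4759…
  H = 60 × 0.4759… = 28.556…° → H = 28.6°
= HSL(28.6°, 88.6%, 58.6%)


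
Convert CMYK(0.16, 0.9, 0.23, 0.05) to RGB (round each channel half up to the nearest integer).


R = 255 × (1-C) × (1-K) = 255 × 0.84 × 0.95 = 203.49 → 203
G = 255 × (1-M) × (1-K) = 255 × 0.10 × 0.95 = 24.225 → 24
B = 255 × (1-Y) × (1-K) = 255 × 0.77 × 0.95 = 186.5325 → 187
= RGB(203, 24, 187)


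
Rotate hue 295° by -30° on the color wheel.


New hue = (H + rotation) mod 360
New hue = (295 -30) mod 360
= 265 mod 360
= 265°


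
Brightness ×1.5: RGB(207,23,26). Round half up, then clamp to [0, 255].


Multiply each channel by 1.5, round half up, clamp to [0, 255]
R: 207×1.5 = 310.5 → round → 311 → clamp → 255
G: 23×1.5 = 34.5 → round → 35
B: 26×1.5 = 39
= RGB(255, 35, 39)


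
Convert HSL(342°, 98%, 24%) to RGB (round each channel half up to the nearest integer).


H=342°, S=0.98, L=0.24
C = (1-|2L-1|)×S = (1-|-0.52|)×0.98 = 0.4704
H' = H/60 = 342/60 ≈ 5.7000; X = C×(1-|H' mod 2 - 1|) = 0.14112
m = L - C/2 = 0.24 - 0.2352 = 0.0048
Sector ⌊H'⌋ = 5 → (R',G',B') = (0.4704, 0.0, 0.14112)
RGB = ((R'+m)×255, (G'+m)×255, (B'+m)×255) = (121.176, 1.224, 37.2096)
Round half up → RGB(121, 1, 37)


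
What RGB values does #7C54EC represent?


7C → 124 (R)
54 → 84 (G)
EC → 236 (B)
= RGB(124, 84, 236)


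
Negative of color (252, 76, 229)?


Invert: (255-R, 255-G, 255-B)
R: 255-252 = 3
G: 255-76 = 179
B: 255-229 = 26
= RGB(3, 179, 26)


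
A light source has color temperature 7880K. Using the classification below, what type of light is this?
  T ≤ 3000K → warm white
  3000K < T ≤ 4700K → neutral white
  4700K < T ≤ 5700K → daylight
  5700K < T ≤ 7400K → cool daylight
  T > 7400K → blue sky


Temperature: 7880K
7880K > 7400K → blue sky
Classification: blue sky


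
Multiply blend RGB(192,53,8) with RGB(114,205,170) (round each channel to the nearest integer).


Multiply: C = A×B/255, rounded to nearest integer
R: 192×114/255 = 21888/255 ≈ 85.835 → 86
G: 53×205/255 = 10865/255 ≈ 42.608 → 43
B: 8×170/255 = 1360/255 ≈ 5.333 → 5
= RGB(86, 43, 5)


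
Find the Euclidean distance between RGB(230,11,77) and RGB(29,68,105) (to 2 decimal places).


d = √[(R₁-R₂)² + (G₁-G₂)² + (B₁-B₂)²]
d = √[(230-29)² + (11-68)² + (77-105)²]
d = √[40401 + 3249 + 784]
d = √44434
d ≈ 210.79


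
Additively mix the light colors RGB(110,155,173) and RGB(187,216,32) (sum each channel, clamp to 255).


Additive: each channel = min(255, C₁+C₂)
R: 110+187 = 297 → 255
G: 155+216 = 371 → 255
B: 173+32 = 205 → 205
= RGB(255, 255, 205)


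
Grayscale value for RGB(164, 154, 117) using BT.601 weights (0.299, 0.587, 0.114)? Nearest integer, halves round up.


Gray = 0.299×R + 0.587×G + 0.114×B
Gray = 0.299×164 + 0.587×154 + 0.114×117
Gray = 49.036 + 90.398 + 13.338
Gray = 152.772 → round half up → 153
Gray = 153


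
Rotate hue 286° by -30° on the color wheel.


New hue = (H + rotation) mod 360
New hue = (286 -30) mod 360
= 256 mod 360
= 256°


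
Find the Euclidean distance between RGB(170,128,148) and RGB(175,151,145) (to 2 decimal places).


d = √[(R₁-R₂)² + (G₁-G₂)² + (B₁-B₂)²]
d = √[(170-175)² + (128-151)² + (148-145)²]
d = √[25 + 529 + 9]
d = √563
d ≈ 23.73


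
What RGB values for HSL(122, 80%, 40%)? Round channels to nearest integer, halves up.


H=122°, S=0.80, L=0.40
C = (1-|2L-1|)×S = (1-|-0.20|)×0.80 = 0.64
H' = H/60 = 122/60 ≈ 2.0333; X = C×(1-|H' mod 2 - 1|) ≈ 0.0213
m = L - C/2 = 0.40 - 0.32 = 0.08
Sector ⌊H'⌋ = 2 → (R',G',B') = (0.0, 0.64, ≈0.0213)
RGB = ((R'+m)×255, (G'+m)×255, (B'+m)×255) = (20.4, 183.6, 25.84)
Round half up → RGB(20, 184, 26)


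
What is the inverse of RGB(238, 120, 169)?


Invert: (255-R, 255-G, 255-B)
R: 255-238 = 17
G: 255-120 = 135
B: 255-169 = 86
= RGB(17, 135, 86)


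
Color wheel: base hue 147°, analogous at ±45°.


Base hue: 147°
Left analog: (147 - 45) mod 360 = 102°
Right analog: (147 + 45) mod 360 = 192°
Analogous hues = 102° and 192°


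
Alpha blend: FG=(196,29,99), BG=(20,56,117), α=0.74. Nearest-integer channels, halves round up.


C = α×F + (1-α)×B, with 1-α = 0.26
R: 0.74×196 + 0.26×20 = 145.04 + 5.20 = 150.24 → 150
G: 0.74×29 + 0.26×56 = 21.46 + 14.56 = 36.02 → 36
B: 0.74×99 + 0.26×117 = 73.26 + 30.42 = 103.68 → 104
= RGB(150, 36, 104)


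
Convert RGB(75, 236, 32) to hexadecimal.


R = 75 → 4B (hex)
G = 236 → EC (hex)
B = 32 → 20 (hex)
Hex = #4BEC20


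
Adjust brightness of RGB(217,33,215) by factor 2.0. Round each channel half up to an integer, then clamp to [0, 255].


Multiply each channel by 2.0, round half up, clamp to [0, 255]
R: 217×2.0 = 434 → clamp → 255
G: 33×2.0 = 66
B: 215×2.0 = 430 → clamp → 255
= RGB(255, 66, 255)


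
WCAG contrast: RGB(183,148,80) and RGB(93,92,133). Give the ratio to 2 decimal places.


Linearize each sRGB channel c=v/255: c/12.92 if c ≤ 0.04045 else ((c+0.055)/1.055)^2.4
L = 0.2126×R_lin + 0.7152×G_lin + 0.0722×B_lin
Color 1 (183,148,80):
  R=183: 183/255≈0.7176 > 0.04045 → ((0.7176+0.055)/1.055)^2.4 ≈ 0.47353
  G=148: 148/255≈0.5804 > 0.04045 → ((0.5804+0.055)/1.055)^2.4 ≈ 0.29614
  B=80: 80/255≈0.3137 > 0.04045 → ((0.3137+0.055)/1.055)^2.4 ≈ 0.08022
  L1 = 0.2126×0.47353 + 0.7152×0.29614 + 0.0722×0.08022 ≈ 0.31826
Color 2 (93,92,133):
  R=93: 93/255≈0.3647 > 0.04045 → ((0.3647+0.055)/1.055)^2.4 ≈ 0.10946
  G=92: 92/255≈0.3608 > 0.04045 → ((0.3608+0.055)/1.055)^2.4 ≈ 0.10702
  B=133: 133/255≈0.5216 > 0.04045 → ((0.5216+0.055)/1.055)^2.4 ≈ 0.23455
  L2 = 0.2126×0.10946 + 0.7152×0.10702 + 0.0722×0.23455 ≈ 0.11675
Lighter = 0.31826, Darker = 0.11675
Ratio = (L_lighter + 0.05) / (L_darker + 0.05)
Ratio = (0.31826 + 0.05) / (0.11675 + 0.05) = 0.36826 / 0.16675 ≈ 2.2085
Ratio ≈ 2.21:1


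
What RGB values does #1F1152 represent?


1F → 31 (R)
11 → 17 (G)
52 → 82 (B)
= RGB(31, 17, 82)


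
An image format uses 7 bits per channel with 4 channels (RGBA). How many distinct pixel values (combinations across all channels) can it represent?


Total bits = 7 bits/channel × 4 channels = 28 bits
Distinct pixel values = 2^28
= 268,435,456 pixel values


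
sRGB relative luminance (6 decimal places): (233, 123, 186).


Linearize each channel (sRGB transfer function): c = v/255; c_lin = c/12.92 if c ≤ 0.04045, else ((c+0.055)/1.055)^2.4
  R: 233/255 ≈ 0.913725 > 0.04045 → ((0.913725+0.055)/1.055)^2.4 ≈ 0.814847
  G: 123/255 ≈ 0.482353 > 0.04045 → ((0.482353+0.055)/1.055)^2.4 ≈ 0.198069
  B: 186/255 ≈ 0.729412 > 0.04045 → ((0.729412+0.055)/1.055)^2.4 ≈ 0.491021
R_lin = 0.814847, G_lin = 0.198069, B_lin = 0.491021
L = 0.2126×R + 0.7152×G + 0.0722×B
L = 0.2126×0.814847 + 0.7152×0.198069 + 0.0722×0.491021
L ≈ 0.350347


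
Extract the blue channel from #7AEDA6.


Color: #7AEDA6
R = 7A = 122
G = ED = 237
B = A6 = 166
Blue = 166


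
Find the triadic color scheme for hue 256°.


Triadic: equally spaced at 120° intervals
H1 = 256°
H2 = (256 + 120) mod 360 = 16°
H3 = (256 + 240) mod 360 = 136°
Triadic = 256°, 16°, 136°


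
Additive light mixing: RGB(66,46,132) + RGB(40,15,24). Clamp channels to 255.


Additive: each channel = min(255, C₁+C₂)
R: 66+40 = 106 → 106
G: 46+15 = 61 → 61
B: 132+24 = 156 → 156
= RGB(106, 61, 156)


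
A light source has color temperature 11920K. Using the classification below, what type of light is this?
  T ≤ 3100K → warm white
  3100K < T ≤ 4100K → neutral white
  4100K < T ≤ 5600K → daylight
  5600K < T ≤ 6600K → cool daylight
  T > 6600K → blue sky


Temperature: 11920K
11920K > 6600K → blue sky
Classification: blue sky


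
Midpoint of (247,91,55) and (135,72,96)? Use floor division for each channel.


Midpoint: each channel = ⌊(C₁+C₂)/2⌋
R: ⌊(247+135)/2⌋ = 191
G: ⌊(91+72)/2⌋ = 81
B: ⌊(55+96)/2⌋ = 75
= RGB(191, 81, 75)


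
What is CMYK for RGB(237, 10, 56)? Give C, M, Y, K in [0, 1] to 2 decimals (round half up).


R'=237/255≈0.9294, G'=10/255≈0.0392, B'=56/255≈0.2196
K = 1 - max(R',G',B') = 1 - 237/255 = 18/255 = 0.07058… → 0.07
(1-R'-K)/(1-K) simplifies to (max-R)/max with max = 237:
C = (237-237)/237 = 0/237 = 0 → 0.00
M = (237-10)/237 = 227/237 = 0.95780… → 0.96
Y = (237-56)/237 = 181/237 = 0.76371… → 0.76
= CMYK(0.00, 0.96, 0.76, 0.07)


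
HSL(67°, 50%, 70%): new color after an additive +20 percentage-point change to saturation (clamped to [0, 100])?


Original S = 50%
Adjustment = +20 percentage points
New S = 50 + (20) = 70
Clamp to [0, 100] → 70
= HSL(67°, 70%, 70%)


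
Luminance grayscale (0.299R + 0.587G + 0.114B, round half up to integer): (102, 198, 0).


Gray = 0.299×R + 0.587×G + 0.114×B
Gray = 0.299×102 + 0.587×198 + 0.114×0
Gray = 30.498 + 116.226 + 0.000
Gray = 146.724 → round half up → 147
Gray = 147


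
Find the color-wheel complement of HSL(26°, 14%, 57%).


Complement = opposite side of color wheel = hue + 180°
H' = (26 + 180) mod 360 = 206°
S and L unchanged.
= HSL(206°, 14%, 57%)


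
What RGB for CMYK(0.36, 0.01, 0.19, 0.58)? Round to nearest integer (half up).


R = 255 × (1-C) × (1-K) = 255 × 0.64 × 0.42 = 68.544 → 69
G = 255 × (1-M) × (1-K) = 255 × 0.99 × 0.42 = 106.029 → 106
B = 255 × (1-Y) × (1-K) = 255 × 0.81 × 0.42 = 86.751 → 87
= RGB(69, 106, 87)


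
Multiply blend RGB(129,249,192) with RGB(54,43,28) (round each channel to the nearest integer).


Multiply: C = A×B/255, rounded to nearest integer
R: 129×54/255 = 6966/255 ≈ 27.318 → 27
G: 249×43/255 = 10707/255 ≈ 41.988 → 42
B: 192×28/255 = 5376/255 ≈ 21.082 → 21
= RGB(27, 42, 21)


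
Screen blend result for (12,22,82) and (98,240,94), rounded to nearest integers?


Screen: C = 255 - (255-A)×(255-B)/255, rounded to nearest integer
R: 255 - (255-12)×(255-98)/255 = 255 - 38151/255 ≈ 255 - 149.612 = 105.388 → 105
G: 255 - (255-22)×(255-240)/255 = 255 - 3495/255 ≈ 255 - 13.706 = 241.294 → 241
B: 255 - (255-82)×(255-94)/255 = 255 - 27853/255 ≈ 255 - 109.227 = 145.773 → 146
= RGB(105, 241, 146)


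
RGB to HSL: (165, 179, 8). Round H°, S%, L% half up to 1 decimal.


Normalize: R'=165/255≈0.6471, G'=179/255≈0.7020, B'=8/255≈0.0314
Max=179/255, Min=8/255, Δ=Max-Min=171/255
L = (Max+Min)/2 = (179+8)/510 = 187/510 = 0.36666… → L = 36.7%
L ≤ 0.5 → S = Δ/(Max+Min) = 171/(179+8) = 171/187 = 0.91443… → S = 91.4%
(the 1/255 factors cancel in S and H, so raw channel differences can be used)
Max is G' → H = 60 × ((B-R)/Δ + 2) = 60 × ((8-165)/171 + 2)
  -157/171 + 2 = -0.9181… + 2 = 1.0818…
  H = 60 × 1.0818… = 64.912…° → H = 64.9°
= HSL(64.9°, 91.4%, 36.7%)


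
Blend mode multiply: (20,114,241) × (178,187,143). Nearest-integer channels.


Multiply: C = A×B/255, rounded to nearest integer
R: 20×178/255 = 3560/255 ≈ 13.961 → 14
G: 114×187/255 = 21318/255 ≈ 83.600 → 84
B: 241×143/255 = 34463/255 ≈ 135.149 → 135
= RGB(14, 84, 135)


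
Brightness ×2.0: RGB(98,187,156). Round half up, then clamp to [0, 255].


Multiply each channel by 2.0, round half up, clamp to [0, 255]
R: 98×2.0 = 196
G: 187×2.0 = 374 → clamp → 255
B: 156×2.0 = 312 → clamp → 255
= RGB(196, 255, 255)


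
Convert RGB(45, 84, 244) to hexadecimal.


R = 45 → 2D (hex)
G = 84 → 54 (hex)
B = 244 → F4 (hex)
Hex = #2D54F4


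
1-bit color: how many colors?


Colors = 2^bits = 2^1
= 2 colors


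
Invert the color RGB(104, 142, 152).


Invert: (255-R, 255-G, 255-B)
R: 255-104 = 151
G: 255-142 = 113
B: 255-152 = 103
= RGB(151, 113, 103)


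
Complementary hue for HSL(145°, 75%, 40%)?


Complement = opposite side of color wheel = hue + 180°
H' = (145 + 180) mod 360 = 325°
S and L unchanged.
= HSL(325°, 75%, 40%)


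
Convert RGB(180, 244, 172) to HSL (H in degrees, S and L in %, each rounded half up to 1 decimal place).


Normalize: R'=180/255≈0.7059, G'=244/255≈0.9569, B'=172/255≈0.6745
Max=244/255, Min=172/255, Δ=Max-Min=72/255
L = (Max+Min)/2 = (244+172)/510 = 416/510 = 0.81568… → L = 81.6%
L > 0.5 → S = Δ/(2-Max-Min) = 72/(510-244-172) = 72/94 = 0.76595… → S = 76.6%
(the 1/255 factors cancel in S and H, so raw channel differences can be used)
Max is G' → H = 60 × ((B-R)/Δ + 2) = 60 × ((172-180)/72 + 2)
  -8/72 + 2 = -0.1111… + 2 = 1.8888…
  H = 60 × 1.8888… = 113.333…° → H = 113.3°
= HSL(113.3°, 76.6%, 81.6%)


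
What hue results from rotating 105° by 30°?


New hue = (H + rotation) mod 360
New hue = (105 + 30) mod 360
= 135 mod 360
= 135°


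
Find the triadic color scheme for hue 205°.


Triadic: equally spaced at 120° intervals
H1 = 205°
H2 = (205 + 120) mod 360 = 325°
H3 = (205 + 240) mod 360 = 85°
Triadic = 205°, 325°, 85°


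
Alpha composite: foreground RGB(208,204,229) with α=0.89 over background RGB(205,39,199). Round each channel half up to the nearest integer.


C = α×F + (1-α)×B, with 1-α = 0.11
R: 0.89×208 + 0.11×205 = 185.12 + 22.55 = 207.67 → 208
G: 0.89×204 + 0.11×39 = 181.56 + 4.29 = 185.85 → 186
B: 0.89×229 + 0.11×199 = 203.81 + 21.89 = 225.70 → 226
= RGB(208, 186, 226)


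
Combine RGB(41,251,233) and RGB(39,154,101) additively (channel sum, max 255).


Additive: each channel = min(255, C₁+C₂)
R: 41+39 = 80 → 80
G: 251+154 = 405 → 255
B: 233+101 = 334 → 255
= RGB(80, 255, 255)


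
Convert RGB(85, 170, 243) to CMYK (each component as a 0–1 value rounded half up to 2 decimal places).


R'=85/255≈0.3333, G'=170/255≈0.6667, B'=243/255≈0.9529
K = 1 - max(R',G',B') = 1 - 243/255 = 12/255 = 0.04705… → 0.05
(1-R'-K)/(1-K) simplifies to (max-R)/max with max = 243:
C = (243-85)/243 = 158/243 = 0.65020… → 0.65
M = (243-170)/243 = 73/243 = 0.30041… → 0.30
Y = (243-243)/243 = 0/243 = 0 → 0.00
= CMYK(0.65, 0.30, 0.00, 0.05)


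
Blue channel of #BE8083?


Color: #BE8083
R = BE = 190
G = 80 = 128
B = 83 = 131
Blue = 131
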